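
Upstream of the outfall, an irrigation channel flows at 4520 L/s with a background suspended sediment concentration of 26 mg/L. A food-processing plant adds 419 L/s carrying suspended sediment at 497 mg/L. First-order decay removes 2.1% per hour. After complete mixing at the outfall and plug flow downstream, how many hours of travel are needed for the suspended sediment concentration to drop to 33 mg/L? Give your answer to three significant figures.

32.6 h

Mixed concentration C = ΣQC/ΣQ = (4520·26.00 + 419.0·497.0) / 4939 = 325800/4939 = 65.96 mg/L.
2.1%/h lost → k = −ln(1 − 0.021) = 0.02122 h⁻¹.
65.96·exp(−k·t) = 33 → t = ln(65.96/33)/k = 117500 s = 32.63 h.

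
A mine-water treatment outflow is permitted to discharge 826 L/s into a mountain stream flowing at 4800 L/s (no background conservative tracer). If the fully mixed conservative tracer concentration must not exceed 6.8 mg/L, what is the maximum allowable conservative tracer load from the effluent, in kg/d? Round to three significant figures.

Mass balance at the limit: 4800·0 + 826.0·Cₑ = 5626·6.8 → Cₑ = 46.32 mg/L.
826.0 L/s = 0.8260 m³/s. Load = 0.8260 m³/s × 46.32 g/m³ × 86 400 s/d = 3305 kg/d.

3310 kg/d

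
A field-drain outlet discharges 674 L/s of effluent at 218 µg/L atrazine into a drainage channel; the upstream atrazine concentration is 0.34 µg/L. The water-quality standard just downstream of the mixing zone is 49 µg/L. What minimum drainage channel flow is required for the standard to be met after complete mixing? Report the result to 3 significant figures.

Set C_mix = 49: (Q·0.3400 + 674.0·218.0) / (Q + 674.0) = 49
→ Q = 674.0·(218.0 − 49)/(49 − 0.3400) = 2341 L/s.

2340 L/s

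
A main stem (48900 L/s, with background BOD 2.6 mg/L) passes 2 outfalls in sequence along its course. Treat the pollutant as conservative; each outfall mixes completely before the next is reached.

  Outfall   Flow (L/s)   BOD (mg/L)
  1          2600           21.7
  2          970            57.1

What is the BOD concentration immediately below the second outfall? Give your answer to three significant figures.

Outfall 1: combined Q = 51500 L/s; C = (48900·2.600 + 2600·21.70)/51500 = 3.564 mg/L.
Outfall 2: combined Q = 52470 L/s; C = (51500·3.564 + 970.0·57.10)/52470 = 4.554 mg/L.

4.55 mg/L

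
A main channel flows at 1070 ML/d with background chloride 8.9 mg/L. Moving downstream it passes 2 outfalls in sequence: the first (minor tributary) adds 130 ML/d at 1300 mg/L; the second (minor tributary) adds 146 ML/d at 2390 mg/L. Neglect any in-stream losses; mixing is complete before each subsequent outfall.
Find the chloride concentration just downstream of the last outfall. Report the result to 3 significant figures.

392 mg/L

After outfall 1: Q = 1070 + 130.0 = 1200 ML/d; C = (1070·8.900 + 130.0·1300)/1200 = 148.8 mg/L.
After outfall 2: Q = 1200 + 146.0 = 1346 ML/d; C = (1200·148.8 + 146.0·2390)/1346 = 391.9 mg/L.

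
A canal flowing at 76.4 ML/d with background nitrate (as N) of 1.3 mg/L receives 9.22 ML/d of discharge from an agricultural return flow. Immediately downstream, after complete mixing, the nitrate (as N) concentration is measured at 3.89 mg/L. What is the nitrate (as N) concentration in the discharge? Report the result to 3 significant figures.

Mass balance: 76.40·1.300 + 9.220·Cₑ = 85.62·3.890
→ Cₑ = (85.62·3.890 − 76.40·1.300) / 9.220 = 25.35 mg/L.

25.4 mg/L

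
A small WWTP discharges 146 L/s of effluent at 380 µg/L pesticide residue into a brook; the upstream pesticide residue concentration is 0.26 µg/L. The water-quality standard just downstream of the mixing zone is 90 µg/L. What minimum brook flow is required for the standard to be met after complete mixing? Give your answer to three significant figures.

Set C_mix = 90: (Q·0.2600 + 146.0·380.0) / (Q + 146.0) = 90
→ Q = 146.0·(380.0 − 90)/(90 − 0.2600) = 471.8 L/s.

472 L/s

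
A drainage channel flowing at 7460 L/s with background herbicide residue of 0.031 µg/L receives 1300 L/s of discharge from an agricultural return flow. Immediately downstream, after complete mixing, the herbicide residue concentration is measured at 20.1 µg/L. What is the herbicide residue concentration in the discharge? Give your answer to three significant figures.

135 µg/L

Mass balance: 7460·0.03100 + 1300·Cₑ = 8760·20.10
→ Cₑ = (8760·20.10 − 7460·0.03100) / 1300 = 135.3 µg/L.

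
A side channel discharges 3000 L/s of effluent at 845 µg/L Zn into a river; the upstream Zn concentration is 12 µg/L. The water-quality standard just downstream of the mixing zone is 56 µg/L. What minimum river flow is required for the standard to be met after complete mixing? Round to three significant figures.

53800 L/s

Set C_mix = 56: (Q·12.00 + 3000·845.0) / (Q + 3000) = 56
→ Q = 3000·(845.0 − 56)/(56 − 12.00) = 53800 L/s.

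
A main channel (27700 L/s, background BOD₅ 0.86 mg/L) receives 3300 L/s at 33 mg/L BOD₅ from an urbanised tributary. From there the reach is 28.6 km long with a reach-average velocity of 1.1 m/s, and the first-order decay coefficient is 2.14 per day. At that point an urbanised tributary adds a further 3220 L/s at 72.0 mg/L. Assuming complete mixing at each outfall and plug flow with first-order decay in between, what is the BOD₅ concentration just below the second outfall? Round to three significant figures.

8.81 mg/L

Mixed concentration C = ΣQC/ΣQ = (27700·0.8600 + 3300·33.00) / 31000 = 132700/31000 = 4.281 mg/L; combined flow 31000 L/s.
Travel time t = 28.6·1000 / 1.1 = 26000 s = 7.222 h.
Decay over the reach: 4.281·exp(−kt) = 4.281·0.5252 = 2.249 mg/L.
Second outfall: C = (31000·2.249 + 3220·72.00)/34220 = 8.812 mg/L.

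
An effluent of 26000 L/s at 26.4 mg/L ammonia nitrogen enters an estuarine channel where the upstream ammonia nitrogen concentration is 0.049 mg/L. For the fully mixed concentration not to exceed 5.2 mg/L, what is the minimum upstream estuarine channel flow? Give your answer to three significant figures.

Set C_mix = 5.2: (Q·0.04900 + 26000·26.40) / (Q + 26000) = 5.2
→ Q = 26000·(26.40 − 5.2)/(5.2 − 0.04900) = 107000 L/s.

107000 L/s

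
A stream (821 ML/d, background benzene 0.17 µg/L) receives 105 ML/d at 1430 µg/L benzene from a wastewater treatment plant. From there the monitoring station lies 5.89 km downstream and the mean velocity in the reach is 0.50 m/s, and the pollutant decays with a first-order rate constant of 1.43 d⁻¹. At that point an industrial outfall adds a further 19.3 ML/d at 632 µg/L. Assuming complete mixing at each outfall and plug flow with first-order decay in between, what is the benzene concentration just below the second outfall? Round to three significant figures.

Mixed concentration C = ΣQC/ΣQ = (821.0·0.1700 + 105.0·1430) / 926.0 = 150300/926.0 = 162.3 µg/L; combined flow 926.0 ML/d.
Travel time t = 5.89·1000 / 0.50 = 11780 s = 3.272 h.
Decay over the reach: 162.3·exp(−kt) = 162.3·0.8229 = 133.5 µg/L.
Second outfall: C = (926.0·133.5 + 19.30·632.0)/945.3 = 143.7 µg/L.

144 µg/L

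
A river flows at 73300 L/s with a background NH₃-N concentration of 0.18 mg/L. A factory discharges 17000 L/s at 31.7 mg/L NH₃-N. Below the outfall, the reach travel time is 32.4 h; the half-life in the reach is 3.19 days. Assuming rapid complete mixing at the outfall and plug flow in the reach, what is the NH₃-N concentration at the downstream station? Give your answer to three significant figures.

Conservation of mass: C = (73300·0.1800 + 17000·31.70) / 90300 = 552100/90300 = 6.114 mg/L.
Half-life 3.19 d → k = ln 2 / 3.19 = 0.2173 d⁻¹.
After decay, C = 6.114 × e^(−kt) = 6.114 × 0.7458 = 4.560 mg/L.

4.56 mg/L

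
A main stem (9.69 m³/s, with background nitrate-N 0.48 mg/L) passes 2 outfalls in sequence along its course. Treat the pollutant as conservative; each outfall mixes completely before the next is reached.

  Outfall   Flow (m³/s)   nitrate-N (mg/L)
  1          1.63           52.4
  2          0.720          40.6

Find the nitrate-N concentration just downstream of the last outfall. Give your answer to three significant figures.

9.91 mg/L

Below outfall 1: Q → 11.32 m³/s, C = (9.690·0.4800 + 1.630·52.40)/11.32 = 7.956 mg/L.
Below outfall 2: Q → 12.04 m³/s, C = (11.32·7.956 + 0.7200·40.60)/12.04 = 9.908 mg/L.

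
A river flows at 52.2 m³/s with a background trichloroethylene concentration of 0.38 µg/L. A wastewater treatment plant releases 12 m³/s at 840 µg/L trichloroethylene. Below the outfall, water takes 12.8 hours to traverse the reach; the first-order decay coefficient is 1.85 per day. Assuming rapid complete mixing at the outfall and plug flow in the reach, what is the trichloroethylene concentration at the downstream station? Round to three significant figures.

Flow-weighted average: C = (52.20·0.3800 + 12.00·840.0) / 64.20 = 10100/64.20 = 157.3 µg/L.
First-order decay: C = 157.3·exp(−k·t) = 157.3·0.3728 = 58.65 µg/L.

58.7 µg/L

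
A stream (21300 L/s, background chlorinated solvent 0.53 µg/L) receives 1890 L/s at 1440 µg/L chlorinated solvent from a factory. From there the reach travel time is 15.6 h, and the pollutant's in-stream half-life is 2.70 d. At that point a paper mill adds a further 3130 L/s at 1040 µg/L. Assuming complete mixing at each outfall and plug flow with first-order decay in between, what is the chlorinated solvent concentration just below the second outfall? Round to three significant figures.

212 µg/L

Mixed concentration C = ΣQC/ΣQ = (21300·0.5300 + 1890·1440) / 23190 = 2733000/23190 = 117.8 µg/L; combined flow 23190 L/s.
Half-life 2.70 d → k = ln 2 / 2.70 = 0.2567 d⁻¹.
First-order decay: C = 117.8·exp(−k·t) = 117.8·0.8463 = 99.74 µg/L.
At the second outfall, C = (23190·99.74 + 3130·1040) / (23190 + 3130) = 211.6 µg/L.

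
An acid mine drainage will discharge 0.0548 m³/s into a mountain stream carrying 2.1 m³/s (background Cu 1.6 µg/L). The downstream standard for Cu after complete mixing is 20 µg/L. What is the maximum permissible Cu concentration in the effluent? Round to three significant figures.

At the limit, (Qr·Cr + Qe·Cₑ)/(Qr + Qe) = 20:
Cₑ = (2.155·20 − 2.100·1.600) / 0.05480 = 725.1 µg/L.

725 µg/L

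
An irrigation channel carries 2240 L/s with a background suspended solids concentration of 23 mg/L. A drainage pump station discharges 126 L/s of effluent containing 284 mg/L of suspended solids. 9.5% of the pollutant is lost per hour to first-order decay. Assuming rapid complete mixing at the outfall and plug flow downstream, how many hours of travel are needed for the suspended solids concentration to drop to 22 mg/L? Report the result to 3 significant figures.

5.18 h

Mass balance: C = (2240·23.00 + 126.0·284.0) / 2366 = 87300/2366 = 36.90 mg/L.
9.5%/h lost → k = −ln(1 − 0.095) = 0.09982 h⁻¹.
36.90·exp(−k·t) = 22 → t = ln(36.90/22)/k = 18650 s = 5.181 h.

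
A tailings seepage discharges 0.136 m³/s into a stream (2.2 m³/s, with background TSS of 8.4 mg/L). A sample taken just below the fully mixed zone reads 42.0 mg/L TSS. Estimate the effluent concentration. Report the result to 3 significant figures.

Mass balance: 2.200·8.400 + 0.1360·Cₑ = 2.336·42.00
→ Cₑ = (2.336·42.00 − 2.200·8.400) / 0.1360 = 585.5 mg/L.

586 mg/L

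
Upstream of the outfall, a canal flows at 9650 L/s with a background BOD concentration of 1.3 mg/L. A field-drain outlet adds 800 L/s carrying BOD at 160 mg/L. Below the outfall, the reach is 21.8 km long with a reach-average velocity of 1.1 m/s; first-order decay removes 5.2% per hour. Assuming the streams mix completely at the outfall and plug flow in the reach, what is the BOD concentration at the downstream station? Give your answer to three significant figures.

10.0 mg/L

Mixed concentration C = ΣQC/ΣQ = (9650·1.300 + 800.0·160.0) / 10450 = 140500/10450 = 13.45 mg/L.
Travel time t = 21.8·1000 / 1.1 = 19820 s = 5.505 h.
5.2%/h lost → k = −ln(1 − 0.052) = 0.05340 h⁻¹.
After decay, C = 13.45 × e^(−kt) = 13.45 × 0.7453 = 10.02 mg/L.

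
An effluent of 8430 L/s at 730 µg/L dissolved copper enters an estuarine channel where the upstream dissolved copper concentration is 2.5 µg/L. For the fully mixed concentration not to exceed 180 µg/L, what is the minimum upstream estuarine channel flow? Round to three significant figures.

26100 L/s

Set C_mix = 180: (Q·2.500 + 8430·730.0) / (Q + 8430) = 180
→ Q = 8430·(730.0 − 180)/(180 − 2.500) = 26120 L/s.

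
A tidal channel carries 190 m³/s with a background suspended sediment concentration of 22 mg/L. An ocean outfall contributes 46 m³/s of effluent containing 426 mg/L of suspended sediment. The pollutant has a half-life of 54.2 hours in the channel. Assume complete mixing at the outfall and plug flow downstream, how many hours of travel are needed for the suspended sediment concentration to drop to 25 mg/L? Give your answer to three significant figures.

Mixed concentration C = ΣQC/ΣQ = (190.0·22.00 + 46.00·426.0) / 236.0 = 23780/236.0 = 100.7 mg/L.
Half-life 54.2 h → k = ln 2 / 54.2 = 0.01279 h⁻¹ = 0.3069 d⁻¹.
100.7·exp(−k·t) = 25 → t = ln(100.7/25)/k = 392300 s = 109.0 h.

109 h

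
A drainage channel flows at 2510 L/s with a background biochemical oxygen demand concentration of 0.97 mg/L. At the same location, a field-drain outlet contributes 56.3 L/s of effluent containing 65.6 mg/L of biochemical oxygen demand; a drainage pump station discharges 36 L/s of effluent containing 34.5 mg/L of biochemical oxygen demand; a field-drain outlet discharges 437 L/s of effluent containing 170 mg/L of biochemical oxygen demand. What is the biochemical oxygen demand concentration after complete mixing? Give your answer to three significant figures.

Mixed concentration C = ΣQC/ΣQ = (2510·0.9700 + 56.30·65.60 + 36.00·34.50 + 437.0·170.0) / 3039 = 81660/3039 = 26.87 mg/L.

26.9 mg/L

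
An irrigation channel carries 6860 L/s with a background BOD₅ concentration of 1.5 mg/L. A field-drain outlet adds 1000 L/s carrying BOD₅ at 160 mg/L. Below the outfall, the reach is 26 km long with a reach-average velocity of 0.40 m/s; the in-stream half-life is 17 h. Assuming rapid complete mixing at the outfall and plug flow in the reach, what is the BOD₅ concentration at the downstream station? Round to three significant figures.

10.4 mg/L

After mixing, C = (6860·1.500 + 1000·160.0) / 7860 = 170300/7860 = 21.67 mg/L.
Travel time t = 26·1000 / 0.40 = 65000 s = 18.06 h.
Half-life 17 h → k = ln 2 / 17 = 0.04077 h⁻¹ = 0.9786 d⁻¹.
After decay, C = 21.67 × e^(−kt) = 21.67 × 0.4789 = 10.38 mg/L.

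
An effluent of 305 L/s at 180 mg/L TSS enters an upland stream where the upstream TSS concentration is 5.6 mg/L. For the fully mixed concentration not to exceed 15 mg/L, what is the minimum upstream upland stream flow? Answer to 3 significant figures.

5350 L/s

Set C_mix = 15: (Q·5.600 + 305.0·180.0) / (Q + 305.0) = 15
→ Q = 305.0·(180.0 − 15)/(15 − 5.600) = 5354 L/s.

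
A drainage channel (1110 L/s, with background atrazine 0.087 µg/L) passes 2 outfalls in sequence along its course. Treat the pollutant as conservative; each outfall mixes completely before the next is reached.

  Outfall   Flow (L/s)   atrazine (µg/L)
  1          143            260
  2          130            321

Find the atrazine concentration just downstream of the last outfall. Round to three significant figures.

Below outfall 1: Q → 1253 L/s, C = (1110·0.08700 + 143.0·260.0)/1253 = 29.75 µg/L.
Below outfall 2: Q → 1383 L/s, C = (1253·29.75 + 130.0·321.0)/1383 = 57.13 µg/L.

57.1 µg/L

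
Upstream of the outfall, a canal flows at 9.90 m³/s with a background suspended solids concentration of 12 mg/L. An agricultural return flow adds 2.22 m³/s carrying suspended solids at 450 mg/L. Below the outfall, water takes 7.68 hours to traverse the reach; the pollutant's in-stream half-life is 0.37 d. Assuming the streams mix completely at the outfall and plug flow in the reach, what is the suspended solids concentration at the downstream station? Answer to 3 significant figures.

After mixing, C = (9.900·12.00 + 2.220·450.0) / 12.12 = 1118/12.12 = 92.23 mg/L.
Half-life 0.37 d → k = ln 2 / 0.37 = 1.873 d⁻¹.
Decay over the reach: 92.23·exp(−kt) = 92.23·0.5491 = 50.64 mg/L.

50.6 mg/L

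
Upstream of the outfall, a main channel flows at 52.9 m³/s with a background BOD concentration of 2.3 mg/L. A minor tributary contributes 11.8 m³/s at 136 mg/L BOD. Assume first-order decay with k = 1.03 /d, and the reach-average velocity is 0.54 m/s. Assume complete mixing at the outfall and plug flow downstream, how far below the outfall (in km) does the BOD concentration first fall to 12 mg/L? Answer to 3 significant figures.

Flow-weighted average: C = (52.90·2.300 + 11.80·136.0) / 64.70 = 1726/64.70 = 26.68 mg/L.
Set 26.68·exp(−k·t) = 12 → t = ln(26.68/12)/k = 67040 s = 18.62 h.
Distance = v·t = 0.54·67040 = 36200 m = 36.20 km.

36.2 km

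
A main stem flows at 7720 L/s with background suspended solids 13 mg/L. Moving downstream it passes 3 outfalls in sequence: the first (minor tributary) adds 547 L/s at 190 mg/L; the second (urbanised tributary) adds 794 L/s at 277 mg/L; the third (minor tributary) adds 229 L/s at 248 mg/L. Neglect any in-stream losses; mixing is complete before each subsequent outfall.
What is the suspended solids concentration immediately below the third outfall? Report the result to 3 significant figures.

Outfall 1: combined Q = 8267 L/s; C = (7720·13.00 + 547.0·190.0)/8267 = 24.71 mg/L.
Outfall 2: combined Q = 9061 L/s; C = (8267·24.71 + 794.0·277.0)/9061 = 46.82 mg/L.
Outfall 3: combined Q = 9290 L/s; C = (9061·46.82 + 229.0·248.0)/9290 = 51.78 mg/L.

51.8 mg/L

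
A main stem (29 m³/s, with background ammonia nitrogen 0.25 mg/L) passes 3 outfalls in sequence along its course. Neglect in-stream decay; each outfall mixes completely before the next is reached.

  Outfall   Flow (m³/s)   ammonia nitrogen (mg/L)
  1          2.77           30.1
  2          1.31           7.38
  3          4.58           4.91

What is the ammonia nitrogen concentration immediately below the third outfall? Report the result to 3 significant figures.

3.26 mg/L

Outfall 1: combined Q = 31.77 m³/s; C = (29.00·0.2500 + 2.770·30.10)/31.77 = 2.853 mg/L.
Outfall 2: combined Q = 33.08 m³/s; C = (31.77·2.853 + 1.310·7.380)/33.08 = 3.032 mg/L.
Outfall 3: combined Q = 37.66 m³/s; C = (33.08·3.032 + 4.580·4.910)/37.66 = 3.260 mg/L.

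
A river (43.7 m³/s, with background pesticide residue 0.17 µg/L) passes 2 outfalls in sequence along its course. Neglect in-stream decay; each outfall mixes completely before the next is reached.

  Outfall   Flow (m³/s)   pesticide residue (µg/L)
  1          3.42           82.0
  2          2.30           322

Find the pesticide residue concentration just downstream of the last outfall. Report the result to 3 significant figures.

20.8 µg/L

Below outfall 1: Q → 47.12 m³/s, C = (43.70·0.1700 + 3.420·82.00)/47.12 = 6.109 µg/L.
Below outfall 2: Q → 49.42 m³/s, C = (47.12·6.109 + 2.300·322.0)/49.42 = 20.81 µg/L.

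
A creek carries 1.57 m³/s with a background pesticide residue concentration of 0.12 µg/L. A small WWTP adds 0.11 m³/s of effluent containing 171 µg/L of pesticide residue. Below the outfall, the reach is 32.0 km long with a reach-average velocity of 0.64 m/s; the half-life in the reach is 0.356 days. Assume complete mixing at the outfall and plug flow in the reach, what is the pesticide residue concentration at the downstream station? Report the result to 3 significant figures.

Mixed concentration C = ΣQC/ΣQ = (1.570·0.1200 + 0.1100·171.0) / 1.680 = 19.00/1.680 = 11.31 µg/L.
Travel time t = 32.0·1000 / 0.64 = 50000 s = 13.89 h.
Half-life 0.356 d → k = ln 2 / 0.356 = 1.947 d⁻¹.
Applying C = C₀e^(−kt): 11.31 × 0.3241 = 3.665 µg/L.

3.66 µg/L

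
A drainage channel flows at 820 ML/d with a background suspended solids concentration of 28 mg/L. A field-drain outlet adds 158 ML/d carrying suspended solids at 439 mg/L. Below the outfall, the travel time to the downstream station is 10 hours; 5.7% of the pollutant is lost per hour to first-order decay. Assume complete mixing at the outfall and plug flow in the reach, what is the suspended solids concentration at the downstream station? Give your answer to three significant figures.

Flow-weighted average: C = (820.0·28.00 + 158.0·439.0) / 978.0 = 92320/978.0 = 94.40 mg/L.
5.7%/h lost → k = −ln(1 − 0.057) = 0.05869 h⁻¹.
Applying C = C₀e^(−kt): 94.40 × 0.5561 = 52.49 mg/L.

52.5 mg/L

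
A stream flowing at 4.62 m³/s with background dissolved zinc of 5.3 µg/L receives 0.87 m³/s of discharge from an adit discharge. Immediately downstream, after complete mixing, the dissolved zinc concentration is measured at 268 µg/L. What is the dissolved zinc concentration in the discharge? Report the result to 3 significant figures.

Mass balance: 4.620·5.300 + 0.8700·Cₑ = 5.490·268.0
→ Cₑ = (5.490·268.0 − 4.620·5.300) / 0.8700 = 1663 µg/L.

1660 µg/L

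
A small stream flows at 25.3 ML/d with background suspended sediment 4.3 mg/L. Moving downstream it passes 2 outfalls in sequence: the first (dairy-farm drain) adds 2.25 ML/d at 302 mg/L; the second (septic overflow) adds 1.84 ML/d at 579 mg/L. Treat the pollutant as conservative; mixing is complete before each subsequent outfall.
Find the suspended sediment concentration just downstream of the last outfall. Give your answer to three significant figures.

After outfall 1: Q = 25.30 + 2.250 = 27.55 ML/d; C = (25.30·4.300 + 2.250·302.0)/27.55 = 28.61 mg/L.
After outfall 2: Q = 27.55 + 1.840 = 29.39 ML/d; C = (27.55·28.61 + 1.840·579.0)/29.39 = 63.07 mg/L.

63.1 mg/L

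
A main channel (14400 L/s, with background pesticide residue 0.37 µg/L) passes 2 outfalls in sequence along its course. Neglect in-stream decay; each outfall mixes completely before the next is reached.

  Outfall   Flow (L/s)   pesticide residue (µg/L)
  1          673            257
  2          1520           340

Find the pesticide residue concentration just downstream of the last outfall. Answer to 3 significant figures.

41.9 µg/L

Below outfall 1: Q → 15070 L/s, C = (14400·0.3700 + 673.0·257.0)/15070 = 11.83 µg/L.
Below outfall 2: Q → 16590 L/s, C = (15070·11.83 + 1520·340.0)/16590 = 41.89 µg/L.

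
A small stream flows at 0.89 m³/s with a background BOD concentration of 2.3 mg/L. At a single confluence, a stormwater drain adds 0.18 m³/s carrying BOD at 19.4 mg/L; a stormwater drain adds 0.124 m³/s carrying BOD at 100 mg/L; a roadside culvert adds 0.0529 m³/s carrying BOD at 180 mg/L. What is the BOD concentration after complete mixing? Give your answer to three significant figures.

22.0 mg/L

Flow-weighted average: C = (0.8900·2.300 + 0.1800·19.40 + 0.1240·100.0 + 0.05290·180.0) / 1.247 = 27.46/1.247 = 22.02 mg/L.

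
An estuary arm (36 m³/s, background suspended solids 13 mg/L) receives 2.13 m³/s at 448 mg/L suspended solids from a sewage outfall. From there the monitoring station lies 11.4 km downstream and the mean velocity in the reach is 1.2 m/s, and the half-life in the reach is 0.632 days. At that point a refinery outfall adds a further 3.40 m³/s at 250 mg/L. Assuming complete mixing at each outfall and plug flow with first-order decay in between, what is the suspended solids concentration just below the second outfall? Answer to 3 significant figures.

Flow-weighted average: C = (36.00·13.00 + 2.130·448.0) / 38.13 = 1422/38.13 = 37.30 mg/L; combined flow 38.13 m³/s.
Travel time t = 11.4·1000 / 1.2 = 9500 s = 2.639 h.
Half-life 0.632 d → k = ln 2 / 0.632 = 1.097 d⁻¹.
First-order decay: C = 37.30·exp(−k·t) = 37.30·0.8864 = 33.06 mg/L.
Second outfall: C = (38.13·33.06 + 3.400·250.0)/41.53 = 50.82 mg/L.

50.8 mg/L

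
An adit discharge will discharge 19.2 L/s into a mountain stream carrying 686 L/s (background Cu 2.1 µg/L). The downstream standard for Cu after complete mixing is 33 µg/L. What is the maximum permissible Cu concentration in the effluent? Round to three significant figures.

1140 µg/L

At the limit, (Qr·Cr + Qe·Cₑ)/(Qr + Qe) = 33:
Cₑ = (705.2·33 − 686.0·2.100) / 19.20 = 1137 µg/L.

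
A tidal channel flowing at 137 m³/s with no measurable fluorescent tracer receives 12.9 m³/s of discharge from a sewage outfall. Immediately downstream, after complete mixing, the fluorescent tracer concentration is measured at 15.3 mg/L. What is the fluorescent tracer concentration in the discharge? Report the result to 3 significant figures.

178 mg/L

Mass balance: 137.0·0 + 12.90·Cₑ = 149.9·15.30
→ Cₑ = (149.9·15.30 − 137.0·0) / 12.90 = 177.8 mg/L.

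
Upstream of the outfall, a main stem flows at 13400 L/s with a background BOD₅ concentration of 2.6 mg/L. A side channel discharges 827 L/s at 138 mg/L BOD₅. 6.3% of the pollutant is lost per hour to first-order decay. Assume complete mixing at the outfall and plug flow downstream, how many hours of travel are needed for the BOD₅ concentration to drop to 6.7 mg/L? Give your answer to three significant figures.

6.86 h

Flow-weighted average: C = (13400·2.600 + 827.0·138.0) / 14230 = 149000/14230 = 10.47 mg/L.
6.3%/h lost → k = −ln(1 − 0.063) = 0.06507 h⁻¹.
10.47·exp(−k·t) = 6.7 → t = ln(10.47/6.7)/k = 24700 s = 6.861 h.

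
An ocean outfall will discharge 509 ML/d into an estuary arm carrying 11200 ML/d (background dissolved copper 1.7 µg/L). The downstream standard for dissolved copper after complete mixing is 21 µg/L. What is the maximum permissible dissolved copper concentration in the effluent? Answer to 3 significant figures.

446 µg/L

At the limit, (Qr·Cr + Qe·Cₑ)/(Qr + Qe) = 21:
Cₑ = (11710·21 − 11200·1.700) / 509.0 = 445.7 µg/L.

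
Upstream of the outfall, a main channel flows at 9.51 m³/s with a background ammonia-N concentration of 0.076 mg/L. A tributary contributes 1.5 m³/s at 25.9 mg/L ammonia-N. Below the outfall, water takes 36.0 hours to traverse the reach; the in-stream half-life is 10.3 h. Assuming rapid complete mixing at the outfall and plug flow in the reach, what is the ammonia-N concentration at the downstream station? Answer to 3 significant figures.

0.319 mg/L

Conservation of mass: C = (9.510·0.07600 + 1.500·25.90) / 11.01 = 39.57/11.01 = 3.594 mg/L.
Half-life 10.3 h → k = ln 2 / 10.3 = 0.06730 h⁻¹ = 1.615 d⁻¹.
After decay, C = 3.594 × e^(−kt) = 3.594 × 0.08869 = 0.3188 mg/L.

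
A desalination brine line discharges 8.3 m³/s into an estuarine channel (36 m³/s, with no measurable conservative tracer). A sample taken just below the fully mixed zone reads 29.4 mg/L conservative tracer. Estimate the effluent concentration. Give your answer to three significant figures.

Mass balance: 36.00·0 + 8.300·Cₑ = 44.30·29.40
→ Cₑ = (44.30·29.40 − 36.00·0) / 8.300 = 156.9 mg/L.

157 mg/L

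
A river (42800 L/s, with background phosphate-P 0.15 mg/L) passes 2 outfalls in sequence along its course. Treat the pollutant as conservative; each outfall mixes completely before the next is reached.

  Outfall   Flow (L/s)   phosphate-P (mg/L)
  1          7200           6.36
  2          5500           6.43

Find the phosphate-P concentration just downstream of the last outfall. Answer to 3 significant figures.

Below outfall 1: Q → 50000 L/s, C = (42800·0.1500 + 7200·6.360)/50000 = 1.044 mg/L.
Below outfall 2: Q → 55500 L/s, C = (50000·1.044 + 5500·6.430)/55500 = 1.578 mg/L.

1.58 mg/L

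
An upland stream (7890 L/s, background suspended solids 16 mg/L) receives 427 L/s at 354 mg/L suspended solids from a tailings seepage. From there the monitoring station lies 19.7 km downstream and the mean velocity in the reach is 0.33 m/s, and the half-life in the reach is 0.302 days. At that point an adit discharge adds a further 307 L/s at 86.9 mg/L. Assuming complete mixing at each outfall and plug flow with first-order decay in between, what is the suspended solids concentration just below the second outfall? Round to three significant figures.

9.68 mg/L

After mixing, C = (7890·16.00 + 427.0·354.0) / 8317 = 277400/8317 = 33.35 mg/L; combined flow 8317 L/s.
Travel time t = 19.7·1000 / 0.33 = 59700 s = 16.58 h.
Half-life 0.302 d → k = ln 2 / 0.302 = 2.295 d⁻¹.
Applying C = C₀e^(−kt): 33.35 × 0.2048 = 6.830 mg/L.
At the second outfall, C = (8317·6.830 + 307.0·86.90) / (8317 + 307.0) = 9.680 mg/L.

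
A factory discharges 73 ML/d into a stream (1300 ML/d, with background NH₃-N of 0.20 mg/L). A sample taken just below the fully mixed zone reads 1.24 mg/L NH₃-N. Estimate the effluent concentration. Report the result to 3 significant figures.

Mass balance: 1300·0.2000 + 73.00·Cₑ = 1373·1.240
→ Cₑ = (1373·1.240 − 1300·0.2000) / 73.00 = 19.76 mg/L.

19.8 mg/L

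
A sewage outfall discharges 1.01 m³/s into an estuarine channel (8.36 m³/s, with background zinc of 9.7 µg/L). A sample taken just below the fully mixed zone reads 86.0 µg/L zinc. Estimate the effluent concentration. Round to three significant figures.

Mass balance: 8.360·9.700 + 1.010·Cₑ = 9.370·86.00
→ Cₑ = (9.370·86.00 − 8.360·9.700) / 1.010 = 717.6 µg/L.

718 µg/L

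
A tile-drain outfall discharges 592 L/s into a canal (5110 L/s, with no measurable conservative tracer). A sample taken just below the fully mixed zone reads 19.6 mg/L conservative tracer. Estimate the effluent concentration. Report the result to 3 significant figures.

189 mg/L

Mass balance: 5110·0 + 592.0·Cₑ = 5702·19.60
→ Cₑ = (5702·19.60 − 5110·0) / 592.0 = 188.8 mg/L.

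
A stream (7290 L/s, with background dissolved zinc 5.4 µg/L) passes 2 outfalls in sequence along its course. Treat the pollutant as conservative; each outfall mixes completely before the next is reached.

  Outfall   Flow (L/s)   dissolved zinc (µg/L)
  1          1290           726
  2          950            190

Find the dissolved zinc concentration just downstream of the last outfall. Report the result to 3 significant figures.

Outfall 1: combined Q = 8580 L/s; C = (7290·5.400 + 1290·726.0)/8580 = 113.7 µg/L.
Outfall 2: combined Q = 9530 L/s; C = (8580·113.7 + 950.0·190.0)/9530 = 121.3 µg/L.

121 µg/L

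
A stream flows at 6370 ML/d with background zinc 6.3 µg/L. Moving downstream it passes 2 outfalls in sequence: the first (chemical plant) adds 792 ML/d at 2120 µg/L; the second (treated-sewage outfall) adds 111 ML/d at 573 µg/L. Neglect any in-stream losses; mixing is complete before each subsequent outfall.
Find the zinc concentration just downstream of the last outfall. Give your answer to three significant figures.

Below outfall 1: Q → 7162 ML/d, C = (6370·6.300 + 792.0·2120)/7162 = 240.0 µg/L.
Below outfall 2: Q → 7273 ML/d, C = (7162·240.0 + 111.0·573.0)/7273 = 245.1 µg/L.

245 µg/L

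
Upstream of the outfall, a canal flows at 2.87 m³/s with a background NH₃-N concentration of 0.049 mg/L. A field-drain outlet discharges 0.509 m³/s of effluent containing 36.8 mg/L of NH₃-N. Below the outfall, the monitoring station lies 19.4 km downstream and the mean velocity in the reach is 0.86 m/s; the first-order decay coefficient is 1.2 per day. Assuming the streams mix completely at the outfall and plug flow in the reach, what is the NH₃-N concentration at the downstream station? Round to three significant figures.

Mass balance: C = (2.870·0.04900 + 0.5090·36.80) / 3.379 = 18.87/3.379 = 5.585 mg/L.
Travel time t = 19.4·1000 / 0.86 = 22560 s = 6.266 h.
Applying C = C₀e^(−kt): 5.585 × 0.7310 = 4.083 mg/L.

4.08 mg/L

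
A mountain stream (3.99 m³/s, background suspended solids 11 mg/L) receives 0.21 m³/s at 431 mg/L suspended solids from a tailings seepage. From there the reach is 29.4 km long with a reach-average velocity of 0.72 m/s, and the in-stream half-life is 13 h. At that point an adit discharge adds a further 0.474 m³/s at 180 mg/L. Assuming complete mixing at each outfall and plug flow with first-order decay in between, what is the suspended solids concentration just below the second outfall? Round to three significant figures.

Flow-weighted average: C = (3.990·11.00 + 0.2100·431.0) / 4.200 = 134.4/4.200 = 32.00 mg/L; combined flow 4.200 m³/s.
Travel time t = 29.4·1000 / 0.72 = 40830 s = 11.34 h.
Half-life 13 h → k = ln 2 / 13 = 0.05332 h⁻¹ = 1.280 d⁻¹.
After decay, C = 32.00 × e^(−kt) = 32.00 × 0.5462 = 17.48 mg/L.
At the second outfall, C = (4.200·17.48 + 0.4740·180.0) / (4.200 + 0.4740) = 33.96 mg/L.

34.0 mg/L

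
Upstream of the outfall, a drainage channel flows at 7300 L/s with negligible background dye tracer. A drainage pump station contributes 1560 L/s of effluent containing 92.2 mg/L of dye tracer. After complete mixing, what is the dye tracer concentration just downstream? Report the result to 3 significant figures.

Conservation of mass: C = (7300·0 + 1560·92.20) / 8860 = 143800/8860 = 16.23 mg/L.

16.2 mg/L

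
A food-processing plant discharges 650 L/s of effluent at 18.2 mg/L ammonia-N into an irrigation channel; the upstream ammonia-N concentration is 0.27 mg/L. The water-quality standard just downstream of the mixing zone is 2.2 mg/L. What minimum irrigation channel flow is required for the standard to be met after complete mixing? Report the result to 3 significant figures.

5390 L/s

Set C_mix = 2.2: (Q·0.2700 + 650.0·18.20) / (Q + 650.0) = 2.2
→ Q = 650.0·(18.20 − 2.2)/(2.2 − 0.2700) = 5389 L/s.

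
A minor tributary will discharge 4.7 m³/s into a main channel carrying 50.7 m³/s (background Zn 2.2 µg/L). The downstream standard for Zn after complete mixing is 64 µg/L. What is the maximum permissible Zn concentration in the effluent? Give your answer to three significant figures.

At the limit, (Qr·Cr + Qe·Cₑ)/(Qr + Qe) = 64:
Cₑ = (55.40·64 − 50.70·2.200) / 4.700 = 730.7 µg/L.

731 µg/L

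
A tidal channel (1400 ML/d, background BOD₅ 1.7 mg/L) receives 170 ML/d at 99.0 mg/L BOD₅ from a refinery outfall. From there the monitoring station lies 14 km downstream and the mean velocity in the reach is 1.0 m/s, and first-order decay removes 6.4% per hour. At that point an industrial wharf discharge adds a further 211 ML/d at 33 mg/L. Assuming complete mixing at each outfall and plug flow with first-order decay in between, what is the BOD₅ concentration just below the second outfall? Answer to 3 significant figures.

Mass balance: C = (1400·1.700 + 170.0·99.00) / 1570 = 19210/1570 = 12.24 mg/L; combined flow 1570 ML/d.
Travel time t = 14·1000 / 1.0 = 14000 s = 3.889 h.
6.4%/h lost → k = −ln(1 − 0.064) = 0.06614 h⁻¹.
First-order decay: C = 12.24·exp(−k·t) = 12.24·0.7732 = 9.461 mg/L.
At the second outfall, C = (1570·9.461 + 211.0·33.00) / (1570 + 211.0) = 12.25 mg/L.

12.2 mg/L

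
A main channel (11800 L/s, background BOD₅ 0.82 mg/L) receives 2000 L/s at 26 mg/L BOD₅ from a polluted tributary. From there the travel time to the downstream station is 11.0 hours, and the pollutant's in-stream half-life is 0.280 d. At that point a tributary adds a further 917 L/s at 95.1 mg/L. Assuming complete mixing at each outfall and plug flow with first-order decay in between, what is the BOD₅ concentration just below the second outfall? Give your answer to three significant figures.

7.27 mg/L

Mixed concentration C = ΣQC/ΣQ = (11800·0.8200 + 2000·26.00) / 13800 = 61680/13800 = 4.469 mg/L; combined flow 13800 L/s.
Half-life 0.280 d → k = ln 2 / 0.280 = 2.476 d⁻¹.
First-order decay: C = 4.469·exp(−k·t) = 4.469·0.3215 = 1.437 mg/L.
Second outfall: C = (13800·1.437 + 917.0·95.10)/14720 = 7.273 mg/L.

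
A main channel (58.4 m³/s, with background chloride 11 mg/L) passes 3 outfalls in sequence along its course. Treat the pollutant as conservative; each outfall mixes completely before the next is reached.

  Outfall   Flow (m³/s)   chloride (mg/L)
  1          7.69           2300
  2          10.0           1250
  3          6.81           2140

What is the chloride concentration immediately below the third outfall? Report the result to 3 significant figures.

After outfall 1: Q = 58.40 + 7.690 = 66.09 m³/s; C = (58.40·11.00 + 7.690·2300)/66.09 = 277.3 mg/L.
After outfall 2: Q = 66.09 + 10.00 = 76.09 m³/s; C = (66.09·277.3 + 10.00·1250)/76.09 = 405.2 mg/L.
After outfall 3: Q = 76.09 + 6.810 = 82.90 m³/s; C = (76.09·405.2 + 6.810·2140)/82.90 = 547.7 mg/L.

548 mg/L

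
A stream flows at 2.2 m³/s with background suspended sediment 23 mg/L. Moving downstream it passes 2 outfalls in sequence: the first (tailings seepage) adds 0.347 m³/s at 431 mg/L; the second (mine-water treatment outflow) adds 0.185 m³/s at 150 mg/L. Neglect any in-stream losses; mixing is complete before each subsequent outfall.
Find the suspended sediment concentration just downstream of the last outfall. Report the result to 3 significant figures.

Outfall 1: combined Q = 2.547 m³/s; C = (2.200·23.00 + 0.3470·431.0)/2.547 = 78.59 mg/L.
Outfall 2: combined Q = 2.732 m³/s; C = (2.547·78.59 + 0.1850·150.0)/2.732 = 83.42 mg/L.

83.4 mg/L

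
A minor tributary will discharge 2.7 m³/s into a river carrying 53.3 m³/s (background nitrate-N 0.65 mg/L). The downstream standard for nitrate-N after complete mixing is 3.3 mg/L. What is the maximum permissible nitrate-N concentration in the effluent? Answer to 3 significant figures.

At the limit, (Qr·Cr + Qe·Cₑ)/(Qr + Qe) = 3.3:
Cₑ = (56.00·3.3 − 53.30·0.6500) / 2.700 = 55.61 mg/L.

55.6 mg/L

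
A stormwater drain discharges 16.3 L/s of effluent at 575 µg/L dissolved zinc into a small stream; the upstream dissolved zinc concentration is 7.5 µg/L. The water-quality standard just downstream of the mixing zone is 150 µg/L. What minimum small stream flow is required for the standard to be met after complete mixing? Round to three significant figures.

48.6 L/s

Set C_mix = 150: (Q·7.500 + 16.30·575.0) / (Q + 16.30) = 150
→ Q = 16.30·(575.0 − 150)/(150 − 7.500) = 48.61 L/s.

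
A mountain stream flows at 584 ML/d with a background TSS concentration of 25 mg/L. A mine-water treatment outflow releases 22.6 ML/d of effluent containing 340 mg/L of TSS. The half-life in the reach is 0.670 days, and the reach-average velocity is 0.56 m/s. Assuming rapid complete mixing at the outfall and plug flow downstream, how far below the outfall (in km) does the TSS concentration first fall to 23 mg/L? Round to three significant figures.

After mixing, C = (584.0·25.00 + 22.60·340.0) / 606.6 = 22280/606.6 = 36.74 mg/L.
Half-life 0.670 d → k = ln 2 / 0.670 = 1.035 d⁻¹.
Set 36.74·exp(−k·t) = 23 → t = ln(36.74/23)/k = 39110 s = 10.86 h.
Distance = v·t = 0.56·39110 = 21900 m = 21.90 km.

21.9 km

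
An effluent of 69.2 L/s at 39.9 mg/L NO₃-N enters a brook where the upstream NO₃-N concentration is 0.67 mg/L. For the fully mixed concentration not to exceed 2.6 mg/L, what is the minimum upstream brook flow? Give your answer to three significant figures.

Set C_mix = 2.6: (Q·0.6700 + 69.20·39.90) / (Q + 69.20) = 2.6
→ Q = 69.20·(39.90 − 2.6)/(2.6 − 0.6700) = 1337 L/s.

1340 L/s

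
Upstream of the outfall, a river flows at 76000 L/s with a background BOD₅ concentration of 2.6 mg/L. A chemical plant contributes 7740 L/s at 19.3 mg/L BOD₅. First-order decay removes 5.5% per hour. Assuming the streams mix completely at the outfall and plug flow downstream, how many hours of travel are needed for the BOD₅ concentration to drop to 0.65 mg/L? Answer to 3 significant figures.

After mixing, C = (76000·2.600 + 7740·19.30) / 83740 = 347000/83740 = 4.144 mg/L.
5.5%/h lost → k = −ln(1 − 0.055) = 0.05657 h⁻¹.
4.144·exp(−k·t) = 0.65 → t = ln(4.144/0.65)/k = 117900 s = 32.74 h.

32.7 h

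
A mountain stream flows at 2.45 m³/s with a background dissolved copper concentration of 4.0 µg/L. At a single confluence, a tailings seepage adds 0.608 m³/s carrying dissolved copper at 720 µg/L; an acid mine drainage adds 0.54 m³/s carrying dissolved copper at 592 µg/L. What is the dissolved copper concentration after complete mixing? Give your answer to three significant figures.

213 µg/L

Conservation of mass: C = (2.450·4.000 + 0.6080·720.0 + 0.5400·592.0) / 3.598 = 767.2/3.598 = 213.2 µg/L.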